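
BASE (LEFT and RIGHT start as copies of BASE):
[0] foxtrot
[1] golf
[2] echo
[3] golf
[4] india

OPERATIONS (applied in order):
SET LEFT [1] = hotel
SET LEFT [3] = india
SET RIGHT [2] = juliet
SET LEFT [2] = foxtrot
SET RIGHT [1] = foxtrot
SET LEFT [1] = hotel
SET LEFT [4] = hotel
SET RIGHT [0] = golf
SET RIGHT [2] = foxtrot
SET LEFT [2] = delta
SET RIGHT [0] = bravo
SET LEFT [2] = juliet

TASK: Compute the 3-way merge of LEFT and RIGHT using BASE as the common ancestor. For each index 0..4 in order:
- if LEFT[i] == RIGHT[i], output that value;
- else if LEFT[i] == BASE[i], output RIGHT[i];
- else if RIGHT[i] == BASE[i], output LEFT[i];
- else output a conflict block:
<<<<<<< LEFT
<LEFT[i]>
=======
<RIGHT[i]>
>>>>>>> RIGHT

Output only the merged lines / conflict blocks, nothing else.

Final LEFT:  [foxtrot, hotel, juliet, india, hotel]
Final RIGHT: [bravo, foxtrot, foxtrot, golf, india]
i=0: L=foxtrot=BASE, R=bravo -> take RIGHT -> bravo
i=1: BASE=golf L=hotel R=foxtrot all differ -> CONFLICT
i=2: BASE=echo L=juliet R=foxtrot all differ -> CONFLICT
i=3: L=india, R=golf=BASE -> take LEFT -> india
i=4: L=hotel, R=india=BASE -> take LEFT -> hotel

Answer: bravo
<<<<<<< LEFT
hotel
=======
foxtrot
>>>>>>> RIGHT
<<<<<<< LEFT
juliet
=======
foxtrot
>>>>>>> RIGHT
india
hotel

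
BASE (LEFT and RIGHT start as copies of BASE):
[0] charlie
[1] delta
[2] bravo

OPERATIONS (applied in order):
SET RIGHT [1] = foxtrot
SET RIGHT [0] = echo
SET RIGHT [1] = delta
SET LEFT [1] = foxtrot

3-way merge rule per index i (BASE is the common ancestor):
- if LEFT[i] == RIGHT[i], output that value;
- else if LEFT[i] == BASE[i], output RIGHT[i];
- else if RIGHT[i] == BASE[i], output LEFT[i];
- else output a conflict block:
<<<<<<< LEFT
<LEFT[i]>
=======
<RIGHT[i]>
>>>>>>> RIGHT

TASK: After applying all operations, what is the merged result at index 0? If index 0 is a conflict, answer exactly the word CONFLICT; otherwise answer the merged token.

Answer: echo

Derivation:
Final LEFT:  [charlie, foxtrot, bravo]
Final RIGHT: [echo, delta, bravo]
i=0: L=charlie=BASE, R=echo -> take RIGHT -> echo
i=1: L=foxtrot, R=delta=BASE -> take LEFT -> foxtrot
i=2: L=bravo R=bravo -> agree -> bravo
Index 0 -> echo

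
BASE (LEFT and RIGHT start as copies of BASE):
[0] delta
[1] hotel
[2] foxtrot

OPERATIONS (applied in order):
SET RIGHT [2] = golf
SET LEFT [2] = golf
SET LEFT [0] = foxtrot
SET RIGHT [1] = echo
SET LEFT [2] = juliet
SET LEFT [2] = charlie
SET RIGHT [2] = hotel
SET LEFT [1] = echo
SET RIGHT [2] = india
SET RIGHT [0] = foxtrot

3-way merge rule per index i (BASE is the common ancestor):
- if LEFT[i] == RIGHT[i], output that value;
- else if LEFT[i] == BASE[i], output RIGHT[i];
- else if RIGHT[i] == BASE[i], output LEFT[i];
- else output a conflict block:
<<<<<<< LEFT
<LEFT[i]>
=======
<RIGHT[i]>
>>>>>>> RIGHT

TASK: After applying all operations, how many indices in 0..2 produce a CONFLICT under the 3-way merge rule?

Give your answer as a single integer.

Final LEFT:  [foxtrot, echo, charlie]
Final RIGHT: [foxtrot, echo, india]
i=0: L=foxtrot R=foxtrot -> agree -> foxtrot
i=1: L=echo R=echo -> agree -> echo
i=2: BASE=foxtrot L=charlie R=india all differ -> CONFLICT
Conflict count: 1

Answer: 1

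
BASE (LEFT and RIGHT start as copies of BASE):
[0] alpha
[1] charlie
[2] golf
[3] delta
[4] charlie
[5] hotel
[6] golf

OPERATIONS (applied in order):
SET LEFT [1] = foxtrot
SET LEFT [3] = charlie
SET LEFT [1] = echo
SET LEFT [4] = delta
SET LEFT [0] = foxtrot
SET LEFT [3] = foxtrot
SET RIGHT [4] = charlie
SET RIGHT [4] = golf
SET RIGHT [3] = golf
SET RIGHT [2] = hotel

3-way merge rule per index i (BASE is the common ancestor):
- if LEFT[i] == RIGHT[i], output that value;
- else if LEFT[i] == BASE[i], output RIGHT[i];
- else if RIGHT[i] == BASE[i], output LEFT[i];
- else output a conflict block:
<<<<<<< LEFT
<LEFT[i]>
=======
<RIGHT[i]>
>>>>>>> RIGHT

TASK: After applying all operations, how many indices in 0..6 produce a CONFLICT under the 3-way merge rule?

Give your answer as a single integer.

Final LEFT:  [foxtrot, echo, golf, foxtrot, delta, hotel, golf]
Final RIGHT: [alpha, charlie, hotel, golf, golf, hotel, golf]
i=0: L=foxtrot, R=alpha=BASE -> take LEFT -> foxtrot
i=1: L=echo, R=charlie=BASE -> take LEFT -> echo
i=2: L=golf=BASE, R=hotel -> take RIGHT -> hotel
i=3: BASE=delta L=foxtrot R=golf all differ -> CONFLICT
i=4: BASE=charlie L=delta R=golf all differ -> CONFLICT
i=5: L=hotel R=hotel -> agree -> hotel
i=6: L=golf R=golf -> agree -> golf
Conflict count: 2

Answer: 2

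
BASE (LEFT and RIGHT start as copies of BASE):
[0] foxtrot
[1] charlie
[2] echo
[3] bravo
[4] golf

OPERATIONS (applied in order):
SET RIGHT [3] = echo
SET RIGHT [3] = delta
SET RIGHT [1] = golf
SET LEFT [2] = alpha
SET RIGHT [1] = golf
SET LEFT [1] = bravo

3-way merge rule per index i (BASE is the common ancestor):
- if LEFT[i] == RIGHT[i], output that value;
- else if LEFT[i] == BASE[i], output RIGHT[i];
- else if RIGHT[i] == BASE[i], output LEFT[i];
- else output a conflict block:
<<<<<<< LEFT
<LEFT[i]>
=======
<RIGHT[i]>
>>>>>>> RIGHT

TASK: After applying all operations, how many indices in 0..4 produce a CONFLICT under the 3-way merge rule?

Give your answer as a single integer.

Final LEFT:  [foxtrot, bravo, alpha, bravo, golf]
Final RIGHT: [foxtrot, golf, echo, delta, golf]
i=0: L=foxtrot R=foxtrot -> agree -> foxtrot
i=1: BASE=charlie L=bravo R=golf all differ -> CONFLICT
i=2: L=alpha, R=echo=BASE -> take LEFT -> alpha
i=3: L=bravo=BASE, R=delta -> take RIGHT -> delta
i=4: L=golf R=golf -> agree -> golf
Conflict count: 1

Answer: 1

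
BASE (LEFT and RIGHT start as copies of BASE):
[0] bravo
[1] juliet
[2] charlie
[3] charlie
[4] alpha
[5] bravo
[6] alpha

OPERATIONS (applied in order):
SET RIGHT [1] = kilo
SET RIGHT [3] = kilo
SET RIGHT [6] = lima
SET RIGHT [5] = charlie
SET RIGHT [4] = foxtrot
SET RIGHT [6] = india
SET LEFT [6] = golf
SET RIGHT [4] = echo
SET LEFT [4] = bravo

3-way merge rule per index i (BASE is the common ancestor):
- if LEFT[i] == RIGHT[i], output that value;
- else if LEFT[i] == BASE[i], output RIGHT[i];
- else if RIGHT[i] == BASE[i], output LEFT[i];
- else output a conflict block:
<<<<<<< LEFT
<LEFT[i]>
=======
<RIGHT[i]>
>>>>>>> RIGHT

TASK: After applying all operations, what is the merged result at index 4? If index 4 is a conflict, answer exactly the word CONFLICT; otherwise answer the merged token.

Answer: CONFLICT

Derivation:
Final LEFT:  [bravo, juliet, charlie, charlie, bravo, bravo, golf]
Final RIGHT: [bravo, kilo, charlie, kilo, echo, charlie, india]
i=0: L=bravo R=bravo -> agree -> bravo
i=1: L=juliet=BASE, R=kilo -> take RIGHT -> kilo
i=2: L=charlie R=charlie -> agree -> charlie
i=3: L=charlie=BASE, R=kilo -> take RIGHT -> kilo
i=4: BASE=alpha L=bravo R=echo all differ -> CONFLICT
i=5: L=bravo=BASE, R=charlie -> take RIGHT -> charlie
i=6: BASE=alpha L=golf R=india all differ -> CONFLICT
Index 4 -> CONFLICT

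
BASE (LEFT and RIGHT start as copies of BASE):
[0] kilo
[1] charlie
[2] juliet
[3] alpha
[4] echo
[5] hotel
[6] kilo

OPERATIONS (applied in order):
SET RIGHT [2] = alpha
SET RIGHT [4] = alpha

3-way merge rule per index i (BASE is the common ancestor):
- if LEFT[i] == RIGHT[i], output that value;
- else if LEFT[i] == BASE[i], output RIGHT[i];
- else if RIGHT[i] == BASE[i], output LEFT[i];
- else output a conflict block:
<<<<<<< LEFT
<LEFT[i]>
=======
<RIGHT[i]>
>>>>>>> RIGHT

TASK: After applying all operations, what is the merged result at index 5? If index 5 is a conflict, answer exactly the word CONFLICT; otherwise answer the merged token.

Answer: hotel

Derivation:
Final LEFT:  [kilo, charlie, juliet, alpha, echo, hotel, kilo]
Final RIGHT: [kilo, charlie, alpha, alpha, alpha, hotel, kilo]
i=0: L=kilo R=kilo -> agree -> kilo
i=1: L=charlie R=charlie -> agree -> charlie
i=2: L=juliet=BASE, R=alpha -> take RIGHT -> alpha
i=3: L=alpha R=alpha -> agree -> alpha
i=4: L=echo=BASE, R=alpha -> take RIGHT -> alpha
i=5: L=hotel R=hotel -> agree -> hotel
i=6: L=kilo R=kilo -> agree -> kilo
Index 5 -> hotel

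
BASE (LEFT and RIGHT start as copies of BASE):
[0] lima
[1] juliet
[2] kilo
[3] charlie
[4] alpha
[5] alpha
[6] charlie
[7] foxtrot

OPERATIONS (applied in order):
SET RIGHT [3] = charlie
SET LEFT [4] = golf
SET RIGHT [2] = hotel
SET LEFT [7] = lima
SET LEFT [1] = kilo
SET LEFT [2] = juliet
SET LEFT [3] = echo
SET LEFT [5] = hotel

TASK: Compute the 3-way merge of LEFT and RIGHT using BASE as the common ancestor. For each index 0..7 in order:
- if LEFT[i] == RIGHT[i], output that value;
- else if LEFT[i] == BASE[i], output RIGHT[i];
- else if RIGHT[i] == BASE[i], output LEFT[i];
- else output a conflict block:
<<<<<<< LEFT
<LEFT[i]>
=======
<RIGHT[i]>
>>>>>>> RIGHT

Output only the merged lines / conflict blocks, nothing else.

Answer: lima
kilo
<<<<<<< LEFT
juliet
=======
hotel
>>>>>>> RIGHT
echo
golf
hotel
charlie
lima

Derivation:
Final LEFT:  [lima, kilo, juliet, echo, golf, hotel, charlie, lima]
Final RIGHT: [lima, juliet, hotel, charlie, alpha, alpha, charlie, foxtrot]
i=0: L=lima R=lima -> agree -> lima
i=1: L=kilo, R=juliet=BASE -> take LEFT -> kilo
i=2: BASE=kilo L=juliet R=hotel all differ -> CONFLICT
i=3: L=echo, R=charlie=BASE -> take LEFT -> echo
i=4: L=golf, R=alpha=BASE -> take LEFT -> golf
i=5: L=hotel, R=alpha=BASE -> take LEFT -> hotel
i=6: L=charlie R=charlie -> agree -> charlie
i=7: L=lima, R=foxtrot=BASE -> take LEFT -> lima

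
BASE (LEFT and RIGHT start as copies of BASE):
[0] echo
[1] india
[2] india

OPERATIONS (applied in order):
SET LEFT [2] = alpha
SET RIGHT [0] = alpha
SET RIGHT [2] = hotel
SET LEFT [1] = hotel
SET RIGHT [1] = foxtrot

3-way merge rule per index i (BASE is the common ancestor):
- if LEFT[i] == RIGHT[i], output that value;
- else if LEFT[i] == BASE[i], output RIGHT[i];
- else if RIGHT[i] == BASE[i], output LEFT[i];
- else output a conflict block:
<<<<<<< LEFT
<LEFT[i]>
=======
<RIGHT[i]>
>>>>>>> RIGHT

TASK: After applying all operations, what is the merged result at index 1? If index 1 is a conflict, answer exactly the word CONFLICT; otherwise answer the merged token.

Answer: CONFLICT

Derivation:
Final LEFT:  [echo, hotel, alpha]
Final RIGHT: [alpha, foxtrot, hotel]
i=0: L=echo=BASE, R=alpha -> take RIGHT -> alpha
i=1: BASE=india L=hotel R=foxtrot all differ -> CONFLICT
i=2: BASE=india L=alpha R=hotel all differ -> CONFLICT
Index 1 -> CONFLICT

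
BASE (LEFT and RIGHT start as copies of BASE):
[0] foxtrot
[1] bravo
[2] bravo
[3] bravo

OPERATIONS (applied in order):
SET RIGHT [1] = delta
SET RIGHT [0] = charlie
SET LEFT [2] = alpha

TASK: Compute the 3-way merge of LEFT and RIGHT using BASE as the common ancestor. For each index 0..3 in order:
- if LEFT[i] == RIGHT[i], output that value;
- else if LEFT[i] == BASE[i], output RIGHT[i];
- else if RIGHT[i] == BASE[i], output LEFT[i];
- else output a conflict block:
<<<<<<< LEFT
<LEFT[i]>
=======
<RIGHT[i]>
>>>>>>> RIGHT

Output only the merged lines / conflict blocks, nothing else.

Final LEFT:  [foxtrot, bravo, alpha, bravo]
Final RIGHT: [charlie, delta, bravo, bravo]
i=0: L=foxtrot=BASE, R=charlie -> take RIGHT -> charlie
i=1: L=bravo=BASE, R=delta -> take RIGHT -> delta
i=2: L=alpha, R=bravo=BASE -> take LEFT -> alpha
i=3: L=bravo R=bravo -> agree -> bravo

Answer: charlie
delta
alpha
bravo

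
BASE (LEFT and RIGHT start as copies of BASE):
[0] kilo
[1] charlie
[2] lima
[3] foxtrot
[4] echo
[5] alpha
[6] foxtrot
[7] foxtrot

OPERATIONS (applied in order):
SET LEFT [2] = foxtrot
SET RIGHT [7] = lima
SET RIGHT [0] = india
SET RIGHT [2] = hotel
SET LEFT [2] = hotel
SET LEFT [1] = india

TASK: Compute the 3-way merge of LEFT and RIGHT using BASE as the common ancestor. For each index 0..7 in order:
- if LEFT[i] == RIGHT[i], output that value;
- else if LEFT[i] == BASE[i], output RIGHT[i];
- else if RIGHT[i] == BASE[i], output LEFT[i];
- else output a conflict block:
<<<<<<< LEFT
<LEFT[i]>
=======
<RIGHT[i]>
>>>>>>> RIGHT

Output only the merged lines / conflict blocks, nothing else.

Answer: india
india
hotel
foxtrot
echo
alpha
foxtrot
lima

Derivation:
Final LEFT:  [kilo, india, hotel, foxtrot, echo, alpha, foxtrot, foxtrot]
Final RIGHT: [india, charlie, hotel, foxtrot, echo, alpha, foxtrot, lima]
i=0: L=kilo=BASE, R=india -> take RIGHT -> india
i=1: L=india, R=charlie=BASE -> take LEFT -> india
i=2: L=hotel R=hotel -> agree -> hotel
i=3: L=foxtrot R=foxtrot -> agree -> foxtrot
i=4: L=echo R=echo -> agree -> echo
i=5: L=alpha R=alpha -> agree -> alpha
i=6: L=foxtrot R=foxtrot -> agree -> foxtrot
i=7: L=foxtrot=BASE, R=lima -> take RIGHT -> lima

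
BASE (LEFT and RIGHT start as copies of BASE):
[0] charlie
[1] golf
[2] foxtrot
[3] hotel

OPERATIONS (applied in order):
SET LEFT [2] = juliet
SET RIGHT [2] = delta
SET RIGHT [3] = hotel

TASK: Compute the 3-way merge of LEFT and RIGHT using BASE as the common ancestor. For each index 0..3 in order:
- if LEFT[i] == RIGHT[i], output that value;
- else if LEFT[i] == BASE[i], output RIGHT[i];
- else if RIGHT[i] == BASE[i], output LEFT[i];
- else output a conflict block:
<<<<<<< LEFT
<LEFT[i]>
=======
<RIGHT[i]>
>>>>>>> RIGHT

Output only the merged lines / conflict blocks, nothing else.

Final LEFT:  [charlie, golf, juliet, hotel]
Final RIGHT: [charlie, golf, delta, hotel]
i=0: L=charlie R=charlie -> agree -> charlie
i=1: L=golf R=golf -> agree -> golf
i=2: BASE=foxtrot L=juliet R=delta all differ -> CONFLICT
i=3: L=hotel R=hotel -> agree -> hotel

Answer: charlie
golf
<<<<<<< LEFT
juliet
=======
delta
>>>>>>> RIGHT
hotel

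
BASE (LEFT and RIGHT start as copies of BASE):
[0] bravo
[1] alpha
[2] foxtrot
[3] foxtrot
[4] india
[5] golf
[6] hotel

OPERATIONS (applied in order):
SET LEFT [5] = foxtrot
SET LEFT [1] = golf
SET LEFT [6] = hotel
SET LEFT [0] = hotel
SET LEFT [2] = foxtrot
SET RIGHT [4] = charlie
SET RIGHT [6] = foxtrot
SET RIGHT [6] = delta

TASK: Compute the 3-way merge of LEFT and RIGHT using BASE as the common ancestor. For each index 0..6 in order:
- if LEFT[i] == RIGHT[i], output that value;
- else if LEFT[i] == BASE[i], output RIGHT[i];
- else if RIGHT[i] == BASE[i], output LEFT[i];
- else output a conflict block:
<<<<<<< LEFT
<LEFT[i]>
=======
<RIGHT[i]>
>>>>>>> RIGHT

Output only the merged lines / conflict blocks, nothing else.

Final LEFT:  [hotel, golf, foxtrot, foxtrot, india, foxtrot, hotel]
Final RIGHT: [bravo, alpha, foxtrot, foxtrot, charlie, golf, delta]
i=0: L=hotel, R=bravo=BASE -> take LEFT -> hotel
i=1: L=golf, R=alpha=BASE -> take LEFT -> golf
i=2: L=foxtrot R=foxtrot -> agree -> foxtrot
i=3: L=foxtrot R=foxtrot -> agree -> foxtrot
i=4: L=india=BASE, R=charlie -> take RIGHT -> charlie
i=5: L=foxtrot, R=golf=BASE -> take LEFT -> foxtrot
i=6: L=hotel=BASE, R=delta -> take RIGHT -> delta

Answer: hotel
golf
foxtrot
foxtrot
charlie
foxtrot
delta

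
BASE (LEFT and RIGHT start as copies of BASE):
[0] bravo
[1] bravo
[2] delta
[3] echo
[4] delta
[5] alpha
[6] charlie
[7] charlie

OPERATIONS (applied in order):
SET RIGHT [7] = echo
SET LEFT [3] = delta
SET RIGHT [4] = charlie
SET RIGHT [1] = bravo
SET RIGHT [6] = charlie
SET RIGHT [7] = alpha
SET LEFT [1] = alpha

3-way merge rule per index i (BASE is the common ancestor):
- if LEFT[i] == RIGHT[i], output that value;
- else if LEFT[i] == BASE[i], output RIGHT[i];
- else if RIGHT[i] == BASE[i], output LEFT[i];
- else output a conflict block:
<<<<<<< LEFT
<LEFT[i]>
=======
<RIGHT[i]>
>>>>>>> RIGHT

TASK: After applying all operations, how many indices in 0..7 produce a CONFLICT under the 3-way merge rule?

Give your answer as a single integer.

Final LEFT:  [bravo, alpha, delta, delta, delta, alpha, charlie, charlie]
Final RIGHT: [bravo, bravo, delta, echo, charlie, alpha, charlie, alpha]
i=0: L=bravo R=bravo -> agree -> bravo
i=1: L=alpha, R=bravo=BASE -> take LEFT -> alpha
i=2: L=delta R=delta -> agree -> delta
i=3: L=delta, R=echo=BASE -> take LEFT -> delta
i=4: L=delta=BASE, R=charlie -> take RIGHT -> charlie
i=5: L=alpha R=alpha -> agree -> alpha
i=6: L=charlie R=charlie -> agree -> charlie
i=7: L=charlie=BASE, R=alpha -> take RIGHT -> alpha
Conflict count: 0

Answer: 0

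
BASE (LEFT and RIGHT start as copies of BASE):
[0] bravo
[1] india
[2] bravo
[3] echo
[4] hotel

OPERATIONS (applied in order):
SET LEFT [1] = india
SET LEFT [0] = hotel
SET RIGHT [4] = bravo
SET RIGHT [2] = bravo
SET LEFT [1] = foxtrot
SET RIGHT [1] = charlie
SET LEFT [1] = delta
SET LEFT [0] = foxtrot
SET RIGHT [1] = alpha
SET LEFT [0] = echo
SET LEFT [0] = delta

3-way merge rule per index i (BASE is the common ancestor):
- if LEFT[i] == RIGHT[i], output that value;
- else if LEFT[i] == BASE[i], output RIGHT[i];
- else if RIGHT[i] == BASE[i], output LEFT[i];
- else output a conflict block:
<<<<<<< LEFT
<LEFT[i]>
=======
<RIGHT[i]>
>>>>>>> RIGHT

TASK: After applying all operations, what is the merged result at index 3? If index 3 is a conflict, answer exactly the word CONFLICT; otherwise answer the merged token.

Answer: echo

Derivation:
Final LEFT:  [delta, delta, bravo, echo, hotel]
Final RIGHT: [bravo, alpha, bravo, echo, bravo]
i=0: L=delta, R=bravo=BASE -> take LEFT -> delta
i=1: BASE=india L=delta R=alpha all differ -> CONFLICT
i=2: L=bravo R=bravo -> agree -> bravo
i=3: L=echo R=echo -> agree -> echo
i=4: L=hotel=BASE, R=bravo -> take RIGHT -> bravo
Index 3 -> echo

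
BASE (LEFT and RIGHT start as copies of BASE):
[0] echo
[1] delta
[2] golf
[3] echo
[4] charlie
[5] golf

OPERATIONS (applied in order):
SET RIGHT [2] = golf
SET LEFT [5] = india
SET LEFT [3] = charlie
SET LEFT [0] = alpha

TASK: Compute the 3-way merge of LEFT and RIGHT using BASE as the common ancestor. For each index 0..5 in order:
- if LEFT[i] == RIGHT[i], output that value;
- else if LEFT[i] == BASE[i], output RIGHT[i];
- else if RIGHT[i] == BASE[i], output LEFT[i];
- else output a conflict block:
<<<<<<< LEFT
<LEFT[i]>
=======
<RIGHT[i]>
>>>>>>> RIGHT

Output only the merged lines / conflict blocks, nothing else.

Answer: alpha
delta
golf
charlie
charlie
india

Derivation:
Final LEFT:  [alpha, delta, golf, charlie, charlie, india]
Final RIGHT: [echo, delta, golf, echo, charlie, golf]
i=0: L=alpha, R=echo=BASE -> take LEFT -> alpha
i=1: L=delta R=delta -> agree -> delta
i=2: L=golf R=golf -> agree -> golf
i=3: L=charlie, R=echo=BASE -> take LEFT -> charlie
i=4: L=charlie R=charlie -> agree -> charlie
i=5: L=india, R=golf=BASE -> take LEFT -> india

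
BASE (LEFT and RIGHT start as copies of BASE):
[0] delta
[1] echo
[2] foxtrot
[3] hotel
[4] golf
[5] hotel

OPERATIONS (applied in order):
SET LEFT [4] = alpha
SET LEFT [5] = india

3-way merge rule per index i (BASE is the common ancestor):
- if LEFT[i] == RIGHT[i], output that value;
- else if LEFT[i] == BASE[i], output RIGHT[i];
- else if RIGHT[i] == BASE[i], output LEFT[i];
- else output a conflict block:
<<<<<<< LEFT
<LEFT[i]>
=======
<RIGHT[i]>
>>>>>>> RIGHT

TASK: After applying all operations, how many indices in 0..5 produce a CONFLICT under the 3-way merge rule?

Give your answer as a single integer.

Answer: 0

Derivation:
Final LEFT:  [delta, echo, foxtrot, hotel, alpha, india]
Final RIGHT: [delta, echo, foxtrot, hotel, golf, hotel]
i=0: L=delta R=delta -> agree -> delta
i=1: L=echo R=echo -> agree -> echo
i=2: L=foxtrot R=foxtrot -> agree -> foxtrot
i=3: L=hotel R=hotel -> agree -> hotel
i=4: L=alpha, R=golf=BASE -> take LEFT -> alpha
i=5: L=india, R=hotel=BASE -> take LEFT -> india
Conflict count: 0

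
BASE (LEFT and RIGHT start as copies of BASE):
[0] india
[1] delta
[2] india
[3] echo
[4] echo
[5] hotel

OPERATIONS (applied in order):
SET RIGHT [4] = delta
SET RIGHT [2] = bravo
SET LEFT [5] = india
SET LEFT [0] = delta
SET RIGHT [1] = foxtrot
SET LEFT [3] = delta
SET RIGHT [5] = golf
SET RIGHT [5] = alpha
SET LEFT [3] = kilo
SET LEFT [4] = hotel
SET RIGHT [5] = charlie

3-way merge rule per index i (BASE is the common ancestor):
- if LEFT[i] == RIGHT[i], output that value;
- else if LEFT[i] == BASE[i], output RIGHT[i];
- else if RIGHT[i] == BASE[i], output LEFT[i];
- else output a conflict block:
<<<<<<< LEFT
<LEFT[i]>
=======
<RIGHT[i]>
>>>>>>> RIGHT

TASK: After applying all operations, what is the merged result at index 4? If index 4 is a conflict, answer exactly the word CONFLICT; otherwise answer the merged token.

Answer: CONFLICT

Derivation:
Final LEFT:  [delta, delta, india, kilo, hotel, india]
Final RIGHT: [india, foxtrot, bravo, echo, delta, charlie]
i=0: L=delta, R=india=BASE -> take LEFT -> delta
i=1: L=delta=BASE, R=foxtrot -> take RIGHT -> foxtrot
i=2: L=india=BASE, R=bravo -> take RIGHT -> bravo
i=3: L=kilo, R=echo=BASE -> take LEFT -> kilo
i=4: BASE=echo L=hotel R=delta all differ -> CONFLICT
i=5: BASE=hotel L=india R=charlie all differ -> CONFLICT
Index 4 -> CONFLICT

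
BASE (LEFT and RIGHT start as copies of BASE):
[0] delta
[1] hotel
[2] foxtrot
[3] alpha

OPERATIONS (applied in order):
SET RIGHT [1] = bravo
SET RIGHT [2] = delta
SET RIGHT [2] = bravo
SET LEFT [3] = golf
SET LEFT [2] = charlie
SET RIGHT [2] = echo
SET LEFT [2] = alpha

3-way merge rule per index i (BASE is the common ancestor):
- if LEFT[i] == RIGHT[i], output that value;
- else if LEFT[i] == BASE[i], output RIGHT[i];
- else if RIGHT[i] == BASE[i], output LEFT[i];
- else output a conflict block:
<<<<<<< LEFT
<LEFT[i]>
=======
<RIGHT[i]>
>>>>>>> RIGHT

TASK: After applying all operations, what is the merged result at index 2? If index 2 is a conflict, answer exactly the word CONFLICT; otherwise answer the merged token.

Final LEFT:  [delta, hotel, alpha, golf]
Final RIGHT: [delta, bravo, echo, alpha]
i=0: L=delta R=delta -> agree -> delta
i=1: L=hotel=BASE, R=bravo -> take RIGHT -> bravo
i=2: BASE=foxtrot L=alpha R=echo all differ -> CONFLICT
i=3: L=golf, R=alpha=BASE -> take LEFT -> golf
Index 2 -> CONFLICT

Answer: CONFLICT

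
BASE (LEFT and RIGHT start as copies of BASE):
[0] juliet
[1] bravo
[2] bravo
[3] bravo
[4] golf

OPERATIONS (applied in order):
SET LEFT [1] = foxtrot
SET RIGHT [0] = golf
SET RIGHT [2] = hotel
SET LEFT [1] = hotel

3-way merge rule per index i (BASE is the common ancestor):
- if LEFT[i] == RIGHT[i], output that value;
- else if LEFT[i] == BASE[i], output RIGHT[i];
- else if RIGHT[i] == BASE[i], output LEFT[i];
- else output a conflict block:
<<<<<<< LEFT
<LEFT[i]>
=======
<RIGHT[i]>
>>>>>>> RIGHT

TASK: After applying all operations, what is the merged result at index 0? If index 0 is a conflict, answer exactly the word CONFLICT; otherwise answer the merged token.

Answer: golf

Derivation:
Final LEFT:  [juliet, hotel, bravo, bravo, golf]
Final RIGHT: [golf, bravo, hotel, bravo, golf]
i=0: L=juliet=BASE, R=golf -> take RIGHT -> golf
i=1: L=hotel, R=bravo=BASE -> take LEFT -> hotel
i=2: L=bravo=BASE, R=hotel -> take RIGHT -> hotel
i=3: L=bravo R=bravo -> agree -> bravo
i=4: L=golf R=golf -> agree -> golf
Index 0 -> golf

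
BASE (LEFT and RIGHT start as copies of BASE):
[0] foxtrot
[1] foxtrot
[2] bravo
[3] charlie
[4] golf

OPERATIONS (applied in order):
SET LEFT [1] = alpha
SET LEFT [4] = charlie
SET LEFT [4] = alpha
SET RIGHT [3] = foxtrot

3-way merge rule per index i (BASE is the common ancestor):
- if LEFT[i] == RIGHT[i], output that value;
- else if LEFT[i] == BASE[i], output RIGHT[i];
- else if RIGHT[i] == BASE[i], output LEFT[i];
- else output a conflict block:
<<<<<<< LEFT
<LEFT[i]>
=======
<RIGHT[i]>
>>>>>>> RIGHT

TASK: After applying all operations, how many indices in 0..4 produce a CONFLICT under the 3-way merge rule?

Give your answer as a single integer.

Final LEFT:  [foxtrot, alpha, bravo, charlie, alpha]
Final RIGHT: [foxtrot, foxtrot, bravo, foxtrot, golf]
i=0: L=foxtrot R=foxtrot -> agree -> foxtrot
i=1: L=alpha, R=foxtrot=BASE -> take LEFT -> alpha
i=2: L=bravo R=bravo -> agree -> bravo
i=3: L=charlie=BASE, R=foxtrot -> take RIGHT -> foxtrot
i=4: L=alpha, R=golf=BASE -> take LEFT -> alpha
Conflict count: 0

Answer: 0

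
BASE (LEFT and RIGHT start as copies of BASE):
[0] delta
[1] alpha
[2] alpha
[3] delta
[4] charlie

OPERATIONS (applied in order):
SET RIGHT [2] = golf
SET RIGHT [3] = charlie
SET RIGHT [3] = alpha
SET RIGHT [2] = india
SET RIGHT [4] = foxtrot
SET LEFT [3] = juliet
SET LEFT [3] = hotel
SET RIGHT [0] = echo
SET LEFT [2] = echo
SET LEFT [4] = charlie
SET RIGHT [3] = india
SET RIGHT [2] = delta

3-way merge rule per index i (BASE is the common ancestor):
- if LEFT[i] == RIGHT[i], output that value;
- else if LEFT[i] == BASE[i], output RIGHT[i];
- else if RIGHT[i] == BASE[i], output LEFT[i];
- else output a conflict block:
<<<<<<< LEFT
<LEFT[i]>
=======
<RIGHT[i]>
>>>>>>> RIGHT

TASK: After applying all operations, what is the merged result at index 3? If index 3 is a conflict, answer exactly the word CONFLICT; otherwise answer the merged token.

Final LEFT:  [delta, alpha, echo, hotel, charlie]
Final RIGHT: [echo, alpha, delta, india, foxtrot]
i=0: L=delta=BASE, R=echo -> take RIGHT -> echo
i=1: L=alpha R=alpha -> agree -> alpha
i=2: BASE=alpha L=echo R=delta all differ -> CONFLICT
i=3: BASE=delta L=hotel R=india all differ -> CONFLICT
i=4: L=charlie=BASE, R=foxtrot -> take RIGHT -> foxtrot
Index 3 -> CONFLICT

Answer: CONFLICT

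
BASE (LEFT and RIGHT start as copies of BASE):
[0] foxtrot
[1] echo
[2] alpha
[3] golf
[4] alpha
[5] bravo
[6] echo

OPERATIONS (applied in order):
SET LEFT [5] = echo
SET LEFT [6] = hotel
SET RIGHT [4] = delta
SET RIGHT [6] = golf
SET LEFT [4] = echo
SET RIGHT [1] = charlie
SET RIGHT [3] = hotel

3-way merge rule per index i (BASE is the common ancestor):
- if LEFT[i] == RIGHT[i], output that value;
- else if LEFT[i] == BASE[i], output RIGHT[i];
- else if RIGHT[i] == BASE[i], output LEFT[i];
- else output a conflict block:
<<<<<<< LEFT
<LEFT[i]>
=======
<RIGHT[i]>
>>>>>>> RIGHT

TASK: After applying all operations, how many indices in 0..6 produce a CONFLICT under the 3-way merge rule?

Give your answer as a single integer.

Answer: 2

Derivation:
Final LEFT:  [foxtrot, echo, alpha, golf, echo, echo, hotel]
Final RIGHT: [foxtrot, charlie, alpha, hotel, delta, bravo, golf]
i=0: L=foxtrot R=foxtrot -> agree -> foxtrot
i=1: L=echo=BASE, R=charlie -> take RIGHT -> charlie
i=2: L=alpha R=alpha -> agree -> alpha
i=3: L=golf=BASE, R=hotel -> take RIGHT -> hotel
i=4: BASE=alpha L=echo R=delta all differ -> CONFLICT
i=5: L=echo, R=bravo=BASE -> take LEFT -> echo
i=6: BASE=echo L=hotel R=golf all differ -> CONFLICT
Conflict count: 2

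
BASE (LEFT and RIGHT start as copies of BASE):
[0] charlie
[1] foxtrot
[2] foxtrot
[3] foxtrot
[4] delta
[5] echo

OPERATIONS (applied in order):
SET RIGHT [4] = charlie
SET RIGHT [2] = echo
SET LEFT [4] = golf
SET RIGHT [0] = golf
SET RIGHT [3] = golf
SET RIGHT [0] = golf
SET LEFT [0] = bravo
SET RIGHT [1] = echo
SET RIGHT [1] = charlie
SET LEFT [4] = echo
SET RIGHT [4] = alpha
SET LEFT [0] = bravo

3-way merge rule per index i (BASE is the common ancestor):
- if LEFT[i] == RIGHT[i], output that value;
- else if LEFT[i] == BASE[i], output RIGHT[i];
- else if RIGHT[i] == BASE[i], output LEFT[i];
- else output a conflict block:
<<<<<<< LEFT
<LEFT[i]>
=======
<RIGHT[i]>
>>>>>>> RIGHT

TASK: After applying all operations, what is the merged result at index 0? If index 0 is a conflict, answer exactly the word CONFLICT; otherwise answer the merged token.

Answer: CONFLICT

Derivation:
Final LEFT:  [bravo, foxtrot, foxtrot, foxtrot, echo, echo]
Final RIGHT: [golf, charlie, echo, golf, alpha, echo]
i=0: BASE=charlie L=bravo R=golf all differ -> CONFLICT
i=1: L=foxtrot=BASE, R=charlie -> take RIGHT -> charlie
i=2: L=foxtrot=BASE, R=echo -> take RIGHT -> echo
i=3: L=foxtrot=BASE, R=golf -> take RIGHT -> golf
i=4: BASE=delta L=echo R=alpha all differ -> CONFLICT
i=5: L=echo R=echo -> agree -> echo
Index 0 -> CONFLICT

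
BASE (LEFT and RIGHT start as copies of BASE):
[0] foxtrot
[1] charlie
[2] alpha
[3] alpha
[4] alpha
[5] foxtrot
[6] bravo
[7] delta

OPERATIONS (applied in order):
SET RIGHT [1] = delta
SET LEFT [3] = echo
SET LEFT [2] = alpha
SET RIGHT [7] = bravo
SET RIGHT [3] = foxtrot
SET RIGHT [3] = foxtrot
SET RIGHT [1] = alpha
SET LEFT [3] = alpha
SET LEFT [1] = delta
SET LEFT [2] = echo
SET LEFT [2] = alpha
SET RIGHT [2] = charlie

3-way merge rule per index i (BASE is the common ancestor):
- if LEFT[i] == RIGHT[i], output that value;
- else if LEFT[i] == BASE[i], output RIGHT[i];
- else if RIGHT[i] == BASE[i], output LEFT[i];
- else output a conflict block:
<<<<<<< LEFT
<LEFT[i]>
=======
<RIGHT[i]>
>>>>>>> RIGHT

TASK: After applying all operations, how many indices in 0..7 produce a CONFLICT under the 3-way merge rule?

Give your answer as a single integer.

Answer: 1

Derivation:
Final LEFT:  [foxtrot, delta, alpha, alpha, alpha, foxtrot, bravo, delta]
Final RIGHT: [foxtrot, alpha, charlie, foxtrot, alpha, foxtrot, bravo, bravo]
i=0: L=foxtrot R=foxtrot -> agree -> foxtrot
i=1: BASE=charlie L=delta R=alpha all differ -> CONFLICT
i=2: L=alpha=BASE, R=charlie -> take RIGHT -> charlie
i=3: L=alpha=BASE, R=foxtrot -> take RIGHT -> foxtrot
i=4: L=alpha R=alpha -> agree -> alpha
i=5: L=foxtrot R=foxtrot -> agree -> foxtrot
i=6: L=bravo R=bravo -> agree -> bravo
i=7: L=delta=BASE, R=bravo -> take RIGHT -> bravo
Conflict count: 1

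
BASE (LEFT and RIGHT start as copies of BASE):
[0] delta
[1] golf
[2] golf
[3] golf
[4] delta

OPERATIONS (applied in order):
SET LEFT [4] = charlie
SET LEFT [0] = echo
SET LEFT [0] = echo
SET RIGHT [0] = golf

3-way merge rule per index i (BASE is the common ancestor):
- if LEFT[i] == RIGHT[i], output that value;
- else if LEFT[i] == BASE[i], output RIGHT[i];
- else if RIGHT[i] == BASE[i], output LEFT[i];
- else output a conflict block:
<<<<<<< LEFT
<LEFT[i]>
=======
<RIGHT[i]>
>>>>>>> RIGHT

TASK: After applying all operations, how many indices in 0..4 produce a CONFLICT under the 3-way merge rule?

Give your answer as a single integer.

Answer: 1

Derivation:
Final LEFT:  [echo, golf, golf, golf, charlie]
Final RIGHT: [golf, golf, golf, golf, delta]
i=0: BASE=delta L=echo R=golf all differ -> CONFLICT
i=1: L=golf R=golf -> agree -> golf
i=2: L=golf R=golf -> agree -> golf
i=3: L=golf R=golf -> agree -> golf
i=4: L=charlie, R=delta=BASE -> take LEFT -> charlie
Conflict count: 1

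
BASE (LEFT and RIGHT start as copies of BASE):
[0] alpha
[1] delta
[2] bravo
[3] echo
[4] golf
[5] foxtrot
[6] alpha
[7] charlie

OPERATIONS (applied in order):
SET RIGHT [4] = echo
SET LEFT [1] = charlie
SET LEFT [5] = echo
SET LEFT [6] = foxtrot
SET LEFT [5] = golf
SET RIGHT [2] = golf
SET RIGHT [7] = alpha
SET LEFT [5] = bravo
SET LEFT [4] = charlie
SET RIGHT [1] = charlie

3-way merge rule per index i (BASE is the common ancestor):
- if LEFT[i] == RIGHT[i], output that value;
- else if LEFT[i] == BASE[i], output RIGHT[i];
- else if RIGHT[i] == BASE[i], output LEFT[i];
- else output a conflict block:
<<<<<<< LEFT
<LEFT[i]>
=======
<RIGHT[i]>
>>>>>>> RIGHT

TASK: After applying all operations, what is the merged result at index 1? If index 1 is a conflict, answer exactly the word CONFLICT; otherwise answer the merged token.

Final LEFT:  [alpha, charlie, bravo, echo, charlie, bravo, foxtrot, charlie]
Final RIGHT: [alpha, charlie, golf, echo, echo, foxtrot, alpha, alpha]
i=0: L=alpha R=alpha -> agree -> alpha
i=1: L=charlie R=charlie -> agree -> charlie
i=2: L=bravo=BASE, R=golf -> take RIGHT -> golf
i=3: L=echo R=echo -> agree -> echo
i=4: BASE=golf L=charlie R=echo all differ -> CONFLICT
i=5: L=bravo, R=foxtrot=BASE -> take LEFT -> bravo
i=6: L=foxtrot, R=alpha=BASE -> take LEFT -> foxtrot
i=7: L=charlie=BASE, R=alpha -> take RIGHT -> alpha
Index 1 -> charlie

Answer: charlie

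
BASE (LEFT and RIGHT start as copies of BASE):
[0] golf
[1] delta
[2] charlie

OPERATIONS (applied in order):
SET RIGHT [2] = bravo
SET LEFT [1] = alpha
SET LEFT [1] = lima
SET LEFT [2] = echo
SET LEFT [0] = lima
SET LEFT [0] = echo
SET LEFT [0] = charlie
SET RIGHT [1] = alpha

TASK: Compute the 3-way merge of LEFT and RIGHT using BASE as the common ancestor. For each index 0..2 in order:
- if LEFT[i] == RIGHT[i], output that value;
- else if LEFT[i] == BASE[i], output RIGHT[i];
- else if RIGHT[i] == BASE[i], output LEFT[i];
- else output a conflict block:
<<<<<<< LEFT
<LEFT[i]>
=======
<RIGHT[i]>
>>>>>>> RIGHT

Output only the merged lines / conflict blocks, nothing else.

Answer: charlie
<<<<<<< LEFT
lima
=======
alpha
>>>>>>> RIGHT
<<<<<<< LEFT
echo
=======
bravo
>>>>>>> RIGHT

Derivation:
Final LEFT:  [charlie, lima, echo]
Final RIGHT: [golf, alpha, bravo]
i=0: L=charlie, R=golf=BASE -> take LEFT -> charlie
i=1: BASE=delta L=lima R=alpha all differ -> CONFLICT
i=2: BASE=charlie L=echo R=bravo all differ -> CONFLICT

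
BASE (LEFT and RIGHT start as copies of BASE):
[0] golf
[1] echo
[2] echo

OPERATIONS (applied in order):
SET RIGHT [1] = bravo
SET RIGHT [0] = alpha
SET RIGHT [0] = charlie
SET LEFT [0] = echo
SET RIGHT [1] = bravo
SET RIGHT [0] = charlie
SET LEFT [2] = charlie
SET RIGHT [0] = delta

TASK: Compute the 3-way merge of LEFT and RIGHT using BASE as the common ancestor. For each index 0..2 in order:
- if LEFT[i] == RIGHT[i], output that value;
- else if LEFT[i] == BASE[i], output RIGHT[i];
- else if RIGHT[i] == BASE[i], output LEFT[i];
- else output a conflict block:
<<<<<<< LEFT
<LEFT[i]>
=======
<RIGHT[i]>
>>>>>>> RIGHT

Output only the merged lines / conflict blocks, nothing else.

Final LEFT:  [echo, echo, charlie]
Final RIGHT: [delta, bravo, echo]
i=0: BASE=golf L=echo R=delta all differ -> CONFLICT
i=1: L=echo=BASE, R=bravo -> take RIGHT -> bravo
i=2: L=charlie, R=echo=BASE -> take LEFT -> charlie

Answer: <<<<<<< LEFT
echo
=======
delta
>>>>>>> RIGHT
bravo
charlie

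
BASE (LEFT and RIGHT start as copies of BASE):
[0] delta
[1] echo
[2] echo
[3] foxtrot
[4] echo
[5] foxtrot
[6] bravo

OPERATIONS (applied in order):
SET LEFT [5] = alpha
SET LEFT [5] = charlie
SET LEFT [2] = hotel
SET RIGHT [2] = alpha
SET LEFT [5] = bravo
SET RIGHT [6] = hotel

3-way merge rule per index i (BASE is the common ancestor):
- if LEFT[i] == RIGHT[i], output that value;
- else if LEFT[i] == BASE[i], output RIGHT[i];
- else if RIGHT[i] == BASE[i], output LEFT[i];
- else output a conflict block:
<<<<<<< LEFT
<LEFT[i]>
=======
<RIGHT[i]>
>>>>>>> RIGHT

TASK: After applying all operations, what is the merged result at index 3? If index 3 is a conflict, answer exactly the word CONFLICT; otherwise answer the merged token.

Final LEFT:  [delta, echo, hotel, foxtrot, echo, bravo, bravo]
Final RIGHT: [delta, echo, alpha, foxtrot, echo, foxtrot, hotel]
i=0: L=delta R=delta -> agree -> delta
i=1: L=echo R=echo -> agree -> echo
i=2: BASE=echo L=hotel R=alpha all differ -> CONFLICT
i=3: L=foxtrot R=foxtrot -> agree -> foxtrot
i=4: L=echo R=echo -> agree -> echo
i=5: L=bravo, R=foxtrot=BASE -> take LEFT -> bravo
i=6: L=bravo=BASE, R=hotel -> take RIGHT -> hotel
Index 3 -> foxtrot

Answer: foxtrot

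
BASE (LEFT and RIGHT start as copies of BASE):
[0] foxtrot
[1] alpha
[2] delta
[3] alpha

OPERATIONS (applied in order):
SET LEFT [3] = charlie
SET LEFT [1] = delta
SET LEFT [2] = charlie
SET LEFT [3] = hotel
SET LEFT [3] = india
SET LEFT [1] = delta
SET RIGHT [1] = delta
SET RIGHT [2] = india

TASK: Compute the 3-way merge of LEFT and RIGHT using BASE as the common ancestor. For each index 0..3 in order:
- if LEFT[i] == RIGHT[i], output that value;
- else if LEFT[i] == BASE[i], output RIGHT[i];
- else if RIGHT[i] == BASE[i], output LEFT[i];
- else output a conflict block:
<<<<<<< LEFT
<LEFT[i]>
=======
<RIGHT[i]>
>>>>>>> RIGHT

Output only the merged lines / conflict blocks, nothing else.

Final LEFT:  [foxtrot, delta, charlie, india]
Final RIGHT: [foxtrot, delta, india, alpha]
i=0: L=foxtrot R=foxtrot -> agree -> foxtrot
i=1: L=delta R=delta -> agree -> delta
i=2: BASE=delta L=charlie R=india all differ -> CONFLICT
i=3: L=india, R=alpha=BASE -> take LEFT -> india

Answer: foxtrot
delta
<<<<<<< LEFT
charlie
=======
india
>>>>>>> RIGHT
india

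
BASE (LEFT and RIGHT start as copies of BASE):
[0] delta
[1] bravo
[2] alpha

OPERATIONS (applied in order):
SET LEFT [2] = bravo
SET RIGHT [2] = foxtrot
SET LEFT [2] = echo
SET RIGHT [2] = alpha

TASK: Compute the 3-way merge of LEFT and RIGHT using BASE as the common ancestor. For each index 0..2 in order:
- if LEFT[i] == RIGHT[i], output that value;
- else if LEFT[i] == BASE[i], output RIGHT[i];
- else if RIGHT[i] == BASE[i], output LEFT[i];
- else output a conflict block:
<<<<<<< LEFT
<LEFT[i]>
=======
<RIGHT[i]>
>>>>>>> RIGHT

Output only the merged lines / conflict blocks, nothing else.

Final LEFT:  [delta, bravo, echo]
Final RIGHT: [delta, bravo, alpha]
i=0: L=delta R=delta -> agree -> delta
i=1: L=bravo R=bravo -> agree -> bravo
i=2: L=echo, R=alpha=BASE -> take LEFT -> echo

Answer: delta
bravo
echo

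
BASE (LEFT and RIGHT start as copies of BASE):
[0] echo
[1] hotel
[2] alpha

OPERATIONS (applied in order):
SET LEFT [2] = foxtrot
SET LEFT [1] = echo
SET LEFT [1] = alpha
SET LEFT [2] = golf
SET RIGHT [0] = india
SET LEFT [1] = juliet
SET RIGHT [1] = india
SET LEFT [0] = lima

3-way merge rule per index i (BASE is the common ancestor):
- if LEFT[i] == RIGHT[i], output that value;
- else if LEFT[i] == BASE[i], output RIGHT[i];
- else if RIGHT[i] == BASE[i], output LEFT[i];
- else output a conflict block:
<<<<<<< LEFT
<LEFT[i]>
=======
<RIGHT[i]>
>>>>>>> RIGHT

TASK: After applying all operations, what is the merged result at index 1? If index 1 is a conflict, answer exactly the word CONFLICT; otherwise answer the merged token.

Final LEFT:  [lima, juliet, golf]
Final RIGHT: [india, india, alpha]
i=0: BASE=echo L=lima R=india all differ -> CONFLICT
i=1: BASE=hotel L=juliet R=india all differ -> CONFLICT
i=2: L=golf, R=alpha=BASE -> take LEFT -> golf
Index 1 -> CONFLICT

Answer: CONFLICT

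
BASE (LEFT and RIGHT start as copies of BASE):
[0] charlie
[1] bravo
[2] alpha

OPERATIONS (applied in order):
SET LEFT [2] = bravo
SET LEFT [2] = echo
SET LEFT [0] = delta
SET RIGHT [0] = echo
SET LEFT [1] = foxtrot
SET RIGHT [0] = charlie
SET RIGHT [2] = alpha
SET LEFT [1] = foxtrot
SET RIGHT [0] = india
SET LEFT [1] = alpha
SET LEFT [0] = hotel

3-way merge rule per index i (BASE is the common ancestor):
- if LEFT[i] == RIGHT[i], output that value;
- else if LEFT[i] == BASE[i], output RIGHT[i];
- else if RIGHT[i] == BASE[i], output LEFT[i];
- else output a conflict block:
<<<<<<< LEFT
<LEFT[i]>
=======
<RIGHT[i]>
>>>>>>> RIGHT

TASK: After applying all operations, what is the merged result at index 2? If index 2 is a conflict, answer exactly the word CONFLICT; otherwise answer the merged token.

Answer: echo

Derivation:
Final LEFT:  [hotel, alpha, echo]
Final RIGHT: [india, bravo, alpha]
i=0: BASE=charlie L=hotel R=india all differ -> CONFLICT
i=1: L=alpha, R=bravo=BASE -> take LEFT -> alpha
i=2: L=echo, R=alpha=BASE -> take LEFT -> echo
Index 2 -> echo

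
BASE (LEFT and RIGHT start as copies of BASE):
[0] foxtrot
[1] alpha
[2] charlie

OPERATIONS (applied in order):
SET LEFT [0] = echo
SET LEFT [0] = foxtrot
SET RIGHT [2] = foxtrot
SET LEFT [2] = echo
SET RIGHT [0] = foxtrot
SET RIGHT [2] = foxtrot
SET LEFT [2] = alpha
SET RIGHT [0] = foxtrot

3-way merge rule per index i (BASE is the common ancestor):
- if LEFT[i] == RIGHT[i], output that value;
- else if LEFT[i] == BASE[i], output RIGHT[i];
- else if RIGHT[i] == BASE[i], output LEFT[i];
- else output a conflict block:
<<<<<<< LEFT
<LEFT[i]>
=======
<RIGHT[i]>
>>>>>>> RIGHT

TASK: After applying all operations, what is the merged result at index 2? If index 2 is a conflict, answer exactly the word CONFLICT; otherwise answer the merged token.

Answer: CONFLICT

Derivation:
Final LEFT:  [foxtrot, alpha, alpha]
Final RIGHT: [foxtrot, alpha, foxtrot]
i=0: L=foxtrot R=foxtrot -> agree -> foxtrot
i=1: L=alpha R=alpha -> agree -> alpha
i=2: BASE=charlie L=alpha R=foxtrot all differ -> CONFLICT
Index 2 -> CONFLICT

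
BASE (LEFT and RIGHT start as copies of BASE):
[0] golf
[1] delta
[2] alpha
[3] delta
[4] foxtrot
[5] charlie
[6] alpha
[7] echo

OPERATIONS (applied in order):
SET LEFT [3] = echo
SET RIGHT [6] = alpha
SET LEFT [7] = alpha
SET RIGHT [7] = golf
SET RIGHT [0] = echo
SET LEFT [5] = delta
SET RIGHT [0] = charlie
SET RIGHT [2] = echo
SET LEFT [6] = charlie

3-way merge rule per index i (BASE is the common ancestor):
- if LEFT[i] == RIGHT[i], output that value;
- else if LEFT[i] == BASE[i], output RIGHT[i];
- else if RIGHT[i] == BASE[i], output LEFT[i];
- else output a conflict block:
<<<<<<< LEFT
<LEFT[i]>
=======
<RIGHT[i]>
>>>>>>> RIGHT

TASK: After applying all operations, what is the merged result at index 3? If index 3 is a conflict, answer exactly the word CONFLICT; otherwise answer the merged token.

Final LEFT:  [golf, delta, alpha, echo, foxtrot, delta, charlie, alpha]
Final RIGHT: [charlie, delta, echo, delta, foxtrot, charlie, alpha, golf]
i=0: L=golf=BASE, R=charlie -> take RIGHT -> charlie
i=1: L=delta R=delta -> agree -> delta
i=2: L=alpha=BASE, R=echo -> take RIGHT -> echo
i=3: L=echo, R=delta=BASE -> take LEFT -> echo
i=4: L=foxtrot R=foxtrot -> agree -> foxtrot
i=5: L=delta, R=charlie=BASE -> take LEFT -> delta
i=6: L=charlie, R=alpha=BASE -> take LEFT -> charlie
i=7: BASE=echo L=alpha R=golf all differ -> CONFLICT
Index 3 -> echo

Answer: echo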